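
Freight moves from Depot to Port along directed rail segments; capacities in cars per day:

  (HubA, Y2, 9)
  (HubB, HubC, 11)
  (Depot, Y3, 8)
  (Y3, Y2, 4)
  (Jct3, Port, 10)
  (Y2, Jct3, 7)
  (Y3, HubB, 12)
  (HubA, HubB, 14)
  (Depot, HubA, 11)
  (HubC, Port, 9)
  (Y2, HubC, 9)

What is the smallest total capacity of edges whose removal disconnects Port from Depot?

16

Augment Depot→HubA→Y2→HubC→Port: bottleneck 9, flow now 9.
Augment Depot→Y3→Y2→Jct3→Port: bottleneck 4, flow now 13.
Augment Depot→HubA→HubB→HubC→Y2→Jct3→Port: bottleneck 2, flow now 15. (uses reverse residual edge)
Augment Depot→Y3→HubB→HubC→Y2→Jct3→Port: bottleneck 1, flow now 16. (uses reverse residual edge)
No augmenting path remains; maximum flow = 16.
By max-flow min-cut, the minimum cut capacity equals the max flow.
In the residual graph, reachable from Depot: {Depot, HubA, Y3, Y2, HubB, HubC}.
Min-cut edges: Y2→Jct3 (7), HubC→Port (9); capacity 7 + 9 = 16.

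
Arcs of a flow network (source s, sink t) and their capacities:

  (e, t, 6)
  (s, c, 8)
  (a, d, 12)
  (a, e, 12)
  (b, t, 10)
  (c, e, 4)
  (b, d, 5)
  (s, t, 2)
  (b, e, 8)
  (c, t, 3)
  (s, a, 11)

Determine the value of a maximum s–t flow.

Augment s→t: bottleneck 2, flow now 2.
Augment s→c→t: bottleneck 3, flow now 5.
Augment s→a→e→t: bottleneck 6, flow now 11.
No augmenting path remains; maximum flow = 11.
In the residual graph, reachable from s: {s, a, c, d, e}.
Min-cut edges: s→t (2), c→t (3), e→t (6); capacity 2 + 3 + 6 = 11.
This cut is saturated, so no flow can exceed 11.

11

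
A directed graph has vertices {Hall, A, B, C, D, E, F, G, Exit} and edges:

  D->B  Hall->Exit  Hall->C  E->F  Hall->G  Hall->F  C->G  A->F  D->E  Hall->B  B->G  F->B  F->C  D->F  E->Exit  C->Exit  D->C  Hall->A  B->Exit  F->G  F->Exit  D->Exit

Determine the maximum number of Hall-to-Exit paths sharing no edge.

Assign every edge capacity 1; by Menger, the answer equals the max flow.
Path Hall→Exit (+1); total 1.
Path Hall→B→Exit (+1); total 2.
Path Hall→C→Exit (+1); total 3.
Path Hall→F→Exit (+1); total 4.
No residual Hall→Exit path; max flow = 4.
Certifying cut of size 4: {B→Exit, C→Exit, F→Exit, Hall→Exit}.

4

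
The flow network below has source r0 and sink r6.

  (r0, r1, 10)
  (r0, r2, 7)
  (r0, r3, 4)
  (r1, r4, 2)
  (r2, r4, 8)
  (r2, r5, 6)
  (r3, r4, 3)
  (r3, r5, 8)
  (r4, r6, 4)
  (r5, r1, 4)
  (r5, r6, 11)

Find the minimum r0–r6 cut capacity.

13

Augment r0→r1→r4→r6: bottleneck 2, flow now 2.
Augment r0→r2→r4→r6: bottleneck 2, flow now 4.
Augment r0→r2→r5→r6: bottleneck 5, flow now 9.
Augment r0→r3→r5→r6: bottleneck 4, flow now 13.
No augmenting path remains; maximum flow = 13.
By max-flow min-cut, the minimum cut capacity equals the max flow.
In the residual graph, reachable from r0: {r0, r1}.
Min-cut edges: r0→r2 (7), r0→r3 (4), r1→r4 (2); capacity 7 + 4 + 2 = 13.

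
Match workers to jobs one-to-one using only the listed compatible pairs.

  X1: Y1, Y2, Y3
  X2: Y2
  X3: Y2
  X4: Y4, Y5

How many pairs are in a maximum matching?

Unit-capacity flow: source→left, listed edges, right→sink; max matching = max flow.
Augmenting path X1→Y1 (+1); matched 1.
Augmenting path X2→Y2 (+1); matched 2.
Augmenting path X4→Y4 (+1); matched 3.
No augmenting path remains; maximum matching = 3.
König certificate: {X1, X4, Y2} is a vertex cover of size 3 (every listed pair touches it), so no matching can be larger.

3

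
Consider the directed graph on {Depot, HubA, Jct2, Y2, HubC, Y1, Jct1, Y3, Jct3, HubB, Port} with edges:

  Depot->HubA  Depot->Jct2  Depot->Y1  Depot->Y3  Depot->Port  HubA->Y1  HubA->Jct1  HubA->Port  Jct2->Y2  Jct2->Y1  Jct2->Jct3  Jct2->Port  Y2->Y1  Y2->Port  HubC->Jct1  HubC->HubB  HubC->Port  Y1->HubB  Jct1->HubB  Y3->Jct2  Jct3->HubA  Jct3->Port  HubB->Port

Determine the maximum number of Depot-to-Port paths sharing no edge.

5

Assign every edge capacity 1; by Menger, the answer equals the max flow.
Path Depot→Port (+1); total 1.
Path Depot→HubA→Port (+1); total 2.
Path Depot→Jct2→Port (+1); total 3.
Path Depot→Y1→HubB→Port (+1); total 4.
Path Depot→Y3→Jct2→Y2→Port (+1); total 5.
No residual Depot→Port path; max flow = 5.
Certifying cut of size 5: {Depot→HubA, Depot→Jct2, Depot→Port, Depot→Y1, Depot→Y3}.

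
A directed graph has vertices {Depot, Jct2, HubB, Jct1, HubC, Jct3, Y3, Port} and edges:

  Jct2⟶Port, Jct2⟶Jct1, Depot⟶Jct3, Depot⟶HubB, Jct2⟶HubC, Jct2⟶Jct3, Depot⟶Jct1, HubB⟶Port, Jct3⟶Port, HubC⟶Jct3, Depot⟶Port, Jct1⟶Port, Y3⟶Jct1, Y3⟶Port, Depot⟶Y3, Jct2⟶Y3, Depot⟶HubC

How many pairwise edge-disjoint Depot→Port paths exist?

Assign every edge capacity 1; by Menger, the answer equals the max flow.
Path Depot→Port (+1); total 1.
Path Depot→HubB→Port (+1); total 2.
Path Depot→Jct1→Port (+1); total 3.
Path Depot→Jct3→Port (+1); total 4.
Path Depot→Y3→Port (+1); total 5.
No residual Depot→Port path; max flow = 5.
Certifying cut of size 5: {Depot→HubB, Depot→Jct1, Depot→Port, Depot→Y3, Jct3→Port}.

5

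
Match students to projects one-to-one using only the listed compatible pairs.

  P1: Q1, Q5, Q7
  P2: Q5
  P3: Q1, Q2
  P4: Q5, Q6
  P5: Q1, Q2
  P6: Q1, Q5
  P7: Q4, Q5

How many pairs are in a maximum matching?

6

Unit-capacity flow: source→left, listed edges, right→sink; max matching = max flow.
Augmenting path P1→Q1 (+1); matched 1.
Augmenting path P2→Q5 (+1); matched 2.
Augmenting path P3→Q2 (+1); matched 3.
Augmenting path P4→Q6 (+1); matched 4.
Augmenting path P7→Q4 (+1); matched 5.
Augmenting path P5→Q1→P1→Q7 (+1); matched 6.
No augmenting path remains; maximum matching = 6.
König certificate: {P1, P4, P7, Q1, Q2, Q5} is a vertex cover of size 6 (every listed pair touches it), so no matching can be larger.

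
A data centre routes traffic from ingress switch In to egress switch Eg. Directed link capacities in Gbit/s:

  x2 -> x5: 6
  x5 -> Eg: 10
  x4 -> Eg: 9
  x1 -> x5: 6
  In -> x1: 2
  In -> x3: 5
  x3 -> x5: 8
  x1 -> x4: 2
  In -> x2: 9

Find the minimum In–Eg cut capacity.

12

Augment In→x1→x4→Eg: bottleneck 2, flow now 2.
Augment In→x2→x5→Eg: bottleneck 6, flow now 8.
Augment In→x3→x5→Eg: bottleneck 4, flow now 12.
No augmenting path remains; maximum flow = 12.
By max-flow min-cut, the minimum cut capacity equals the max flow.
In the residual graph, reachable from In: {In, x2, x3, x5}.
Min-cut edges: In→x1 (2), x5→Eg (10); capacity 2 + 10 = 12.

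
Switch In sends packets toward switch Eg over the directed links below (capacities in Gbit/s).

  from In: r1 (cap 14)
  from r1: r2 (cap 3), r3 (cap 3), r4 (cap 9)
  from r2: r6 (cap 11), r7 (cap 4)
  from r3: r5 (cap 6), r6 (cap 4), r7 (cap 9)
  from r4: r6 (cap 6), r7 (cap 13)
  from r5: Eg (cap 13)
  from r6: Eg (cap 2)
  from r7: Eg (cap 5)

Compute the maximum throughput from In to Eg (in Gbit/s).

10

Augment In→r1→r2→r6→Eg: bottleneck 2, flow now 2.
Augment In→r1→r2→r7→Eg: bottleneck 1, flow now 3.
Augment In→r1→r3→r5→Eg: bottleneck 3, flow now 6.
Augment In→r1→r4→r7→Eg: bottleneck 4, flow now 10.
No augmenting path remains; maximum flow = 10.
In the residual graph, reachable from In: {In, r1, r2, r4, r6, r7}.
Min-cut edges: r1→r3 (3), r6→Eg (2), r7→Eg (5); capacity 3 + 2 + 5 = 10.
This cut is saturated, so no flow can exceed 10.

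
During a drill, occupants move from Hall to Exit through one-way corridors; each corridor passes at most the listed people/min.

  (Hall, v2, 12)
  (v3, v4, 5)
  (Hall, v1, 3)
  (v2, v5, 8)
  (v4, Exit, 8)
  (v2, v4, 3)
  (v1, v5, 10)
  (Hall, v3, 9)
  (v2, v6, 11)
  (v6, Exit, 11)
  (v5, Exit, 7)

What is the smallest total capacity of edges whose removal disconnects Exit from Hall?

Augment Hall→v1→v5→Exit: bottleneck 3, flow now 3.
Augment Hall→v2→v4→Exit: bottleneck 3, flow now 6.
Augment Hall→v2→v5→Exit: bottleneck 4, flow now 10.
Augment Hall→v2→v6→Exit: bottleneck 5, flow now 15.
Augment Hall→v3→v4→Exit: bottleneck 5, flow now 20.
No augmenting path remains; maximum flow = 20.
By max-flow min-cut, the minimum cut capacity equals the max flow.
In the residual graph, reachable from Hall: {Hall, v3}.
Min-cut edges: Hall→v1 (3), Hall→v2 (12), v3→v4 (5); capacity 3 + 12 + 5 = 20.

20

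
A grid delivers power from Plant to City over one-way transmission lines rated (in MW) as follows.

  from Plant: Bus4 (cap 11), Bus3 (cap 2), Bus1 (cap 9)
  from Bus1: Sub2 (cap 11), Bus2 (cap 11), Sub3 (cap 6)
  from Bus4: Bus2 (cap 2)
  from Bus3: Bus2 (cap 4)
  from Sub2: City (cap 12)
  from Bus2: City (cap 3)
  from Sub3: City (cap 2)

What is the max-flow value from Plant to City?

12

Augment Plant→Bus1→Sub2→City: bottleneck 9, flow now 9.
Augment Plant→Bus4→Bus2→City: bottleneck 2, flow now 11.
Augment Plant→Bus3→Bus2→City: bottleneck 1, flow now 12.
No augmenting path remains; maximum flow = 12.
In the residual graph, reachable from Plant: {Plant, Bus4, Bus3, Bus2}.
Min-cut edges: Plant→Bus1 (9), Bus2→City (3); capacity 9 + 3 = 12.
This cut is saturated, so no flow can exceed 12.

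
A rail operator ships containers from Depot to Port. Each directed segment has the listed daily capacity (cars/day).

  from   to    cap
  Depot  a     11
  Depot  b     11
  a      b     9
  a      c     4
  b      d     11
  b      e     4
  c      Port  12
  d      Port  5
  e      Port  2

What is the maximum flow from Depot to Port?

Augment Depot→a→c→Port: bottleneck 4, flow now 4.
Augment Depot→b→d→Port: bottleneck 5, flow now 9.
Augment Depot→b→e→Port: bottleneck 2, flow now 11.
No augmenting path remains; maximum flow = 11.
In the residual graph, reachable from Depot: {Depot, a, b, d, e}.
Min-cut edges: a→c (4), d→Port (5), e→Port (2); capacity 4 + 5 + 2 = 11.
This cut is saturated, so no flow can exceed 11.

11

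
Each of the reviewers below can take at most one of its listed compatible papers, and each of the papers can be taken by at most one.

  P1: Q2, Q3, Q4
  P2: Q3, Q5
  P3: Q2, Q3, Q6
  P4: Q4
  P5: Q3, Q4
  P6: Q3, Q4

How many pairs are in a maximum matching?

Unit-capacity flow: source→left, listed edges, right→sink; max matching = max flow.
Augmenting path P1→Q2 (+1); matched 1.
Augmenting path P2→Q3 (+1); matched 2.
Augmenting path P3→Q6 (+1); matched 3.
Augmenting path P4→Q4 (+1); matched 4.
Augmenting path P5→Q3→P2→Q5 (+1); matched 5.
No augmenting path remains; maximum matching = 5.
König certificate: {P1, P2, P3, Q3, Q4} is a vertex cover of size 5 (every listed pair touches it), so no matching can be larger.

5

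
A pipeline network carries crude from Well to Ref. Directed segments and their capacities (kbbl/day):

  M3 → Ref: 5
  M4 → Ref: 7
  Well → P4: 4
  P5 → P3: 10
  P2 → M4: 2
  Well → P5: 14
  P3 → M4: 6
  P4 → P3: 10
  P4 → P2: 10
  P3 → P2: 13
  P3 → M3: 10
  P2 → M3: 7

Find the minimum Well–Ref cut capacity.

12

Augment Well→P4→P3→M3→Ref: bottleneck 4, flow now 4.
Augment Well→P5→P3→M3→Ref: bottleneck 1, flow now 5.
Augment Well→P5→P3→M4→Ref: bottleneck 6, flow now 11.
Augment Well→P5→P3→P2→M4→Ref: bottleneck 1, flow now 12.
No augmenting path remains; maximum flow = 12.
By max-flow min-cut, the minimum cut capacity equals the max flow.
In the residual graph, reachable from Well: {Well, P4, P5, P3, P2, M3, M4}.
Min-cut edges: M3→Ref (5), M4→Ref (7); capacity 5 + 7 = 12.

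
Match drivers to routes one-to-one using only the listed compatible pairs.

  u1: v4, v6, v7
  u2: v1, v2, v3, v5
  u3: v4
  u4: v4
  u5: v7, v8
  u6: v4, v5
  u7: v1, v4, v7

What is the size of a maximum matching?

6

Unit-capacity flow: source→left, listed edges, right→sink; max matching = max flow.
Augmenting path u1→v4 (+1); matched 1.
Augmenting path u2→v1 (+1); matched 2.
Augmenting path u5→v7 (+1); matched 3.
Augmenting path u6→v5 (+1); matched 4.
Augmenting path u3→v4→u1→v6 (+1); matched 5.
Augmenting path u7→v1→u2→v2 (+1); matched 6.
No augmenting path remains; maximum matching = 6.
König certificate: {u1, u2, u5, u6, u7, v4} is a vertex cover of size 6 (every listed pair touches it), so no matching can be larger.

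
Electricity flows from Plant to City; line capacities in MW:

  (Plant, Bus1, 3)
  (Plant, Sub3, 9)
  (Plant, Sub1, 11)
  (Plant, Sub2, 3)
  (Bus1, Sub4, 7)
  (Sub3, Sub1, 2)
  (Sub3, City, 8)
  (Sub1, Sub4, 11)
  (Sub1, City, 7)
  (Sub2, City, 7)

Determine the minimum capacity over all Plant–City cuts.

18

Augment Plant→Sub3→City: bottleneck 8, flow now 8.
Augment Plant→Sub1→City: bottleneck 7, flow now 15.
Augment Plant→Sub2→City: bottleneck 3, flow now 18.
No augmenting path remains; maximum flow = 18.
By max-flow min-cut, the minimum cut capacity equals the max flow.
In the residual graph, reachable from Plant: {Plant, Bus1, Sub3, Sub1, Sub4}.
Min-cut edges: Plant→Sub2 (3), Sub3→City (8), Sub1→City (7); capacity 3 + 8 + 7 = 18.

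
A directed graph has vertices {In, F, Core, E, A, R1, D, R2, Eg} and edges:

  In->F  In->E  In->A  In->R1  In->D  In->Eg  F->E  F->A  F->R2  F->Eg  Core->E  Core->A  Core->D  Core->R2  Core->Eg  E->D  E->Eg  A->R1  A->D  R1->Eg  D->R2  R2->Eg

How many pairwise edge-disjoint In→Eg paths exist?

Assign every edge capacity 1; by Menger, the answer equals the max flow.
Path In→Eg (+1); total 1.
Path In→F→Eg (+1); total 2.
Path In→E→Eg (+1); total 3.
Path In→R1→Eg (+1); total 4.
Path In→D→R2→Eg (+1); total 5.
No residual In→Eg path; max flow = 5.
Certifying cut of size 5: {D→R2, In→E, In→Eg, In→F, R1→Eg}.

5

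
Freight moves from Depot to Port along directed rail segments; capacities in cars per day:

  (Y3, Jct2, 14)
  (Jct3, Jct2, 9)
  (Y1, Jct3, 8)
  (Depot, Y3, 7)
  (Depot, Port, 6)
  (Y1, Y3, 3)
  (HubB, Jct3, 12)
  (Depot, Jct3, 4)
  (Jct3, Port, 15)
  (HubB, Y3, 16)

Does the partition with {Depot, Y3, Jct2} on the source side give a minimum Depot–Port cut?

Yes — it is a minimum cut (capacity 10).

Given cut capacity: 4 + 6 = 10.
Augment Depot→Port: bottleneck 6, flow now 6.
Augment Depot→Jct3→Port: bottleneck 4, flow now 10.
No augmenting path remains; maximum flow = 10.
Cut capacity 10 equals the max flow, so it is a minimum cut.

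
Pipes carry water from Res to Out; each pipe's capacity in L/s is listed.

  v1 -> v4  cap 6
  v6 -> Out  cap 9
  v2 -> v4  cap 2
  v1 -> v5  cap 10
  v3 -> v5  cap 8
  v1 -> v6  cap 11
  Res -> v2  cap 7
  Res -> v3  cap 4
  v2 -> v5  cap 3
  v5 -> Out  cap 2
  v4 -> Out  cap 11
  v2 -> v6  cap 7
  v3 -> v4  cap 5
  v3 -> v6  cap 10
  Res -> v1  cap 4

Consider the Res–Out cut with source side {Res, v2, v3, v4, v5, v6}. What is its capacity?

Edges leaving {Res, v2, v3, v4, v5, v6}: Res→v1 (4), v4→Out (11), v5→Out (2), v6→Out (9).
Cut capacity = 4 + 11 + 2 + 9 = 26.

26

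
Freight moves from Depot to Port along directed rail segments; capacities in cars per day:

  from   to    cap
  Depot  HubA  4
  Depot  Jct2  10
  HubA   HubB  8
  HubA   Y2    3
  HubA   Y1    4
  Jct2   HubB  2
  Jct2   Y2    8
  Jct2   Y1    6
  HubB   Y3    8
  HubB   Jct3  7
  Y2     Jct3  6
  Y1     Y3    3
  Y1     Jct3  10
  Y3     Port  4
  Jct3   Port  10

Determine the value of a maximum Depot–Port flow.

Augment Depot→HubA→HubB→Y3→Port: bottleneck 4, flow now 4.
Augment Depot→Jct2→HubB→Jct3→Port: bottleneck 2, flow now 6.
Augment Depot→Jct2→Y2→Jct3→Port: bottleneck 6, flow now 12.
Augment Depot→Jct2→Y1→Jct3→Port: bottleneck 2, flow now 14.
No augmenting path remains; maximum flow = 14.
In the residual graph, reachable from Depot: {Depot}.
Min-cut edges: Depot→HubA (4), Depot→Jct2 (10); capacity 4 + 10 = 14.
This cut is saturated, so no flow can exceed 14.

14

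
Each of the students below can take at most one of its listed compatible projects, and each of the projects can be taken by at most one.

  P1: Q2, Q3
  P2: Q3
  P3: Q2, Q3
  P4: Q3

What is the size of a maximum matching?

Unit-capacity flow: source→left, listed edges, right→sink; max matching = max flow.
Augmenting path P1→Q2 (+1); matched 1.
Augmenting path P2→Q3 (+1); matched 2.
No augmenting path remains; maximum matching = 2.
König certificate: {Q2, Q3} is a vertex cover of size 2 (every listed pair touches it), so no matching can be larger.

2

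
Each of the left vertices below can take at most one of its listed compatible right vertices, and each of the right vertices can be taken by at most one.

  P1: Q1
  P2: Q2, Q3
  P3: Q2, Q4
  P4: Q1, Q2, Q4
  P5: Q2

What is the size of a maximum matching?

4

Unit-capacity flow: source→left, listed edges, right→sink; max matching = max flow.
Augmenting path P1→Q1 (+1); matched 1.
Augmenting path P2→Q2 (+1); matched 2.
Augmenting path P3→Q4 (+1); matched 3.
Augmenting path P4→Q2→P2→Q3 (+1); matched 4.
No augmenting path remains; maximum matching = 4.
König certificate: {P2, Q1, Q2, Q4} is a vertex cover of size 4 (every listed pair touches it), so no matching can be larger.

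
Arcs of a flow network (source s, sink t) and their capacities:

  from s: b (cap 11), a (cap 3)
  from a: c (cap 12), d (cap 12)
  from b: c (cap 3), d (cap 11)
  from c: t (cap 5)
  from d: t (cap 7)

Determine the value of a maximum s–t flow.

12

Augment s→a→c→t: bottleneck 3, flow now 3.
Augment s→b→c→t: bottleneck 2, flow now 5.
Augment s→b→d→t: bottleneck 7, flow now 12.
No augmenting path remains; maximum flow = 12.
In the residual graph, reachable from s: {s, a, b, c, d}.
Min-cut edges: c→t (5), d→t (7); capacity 5 + 7 = 12.
This cut is saturated, so no flow can exceed 12.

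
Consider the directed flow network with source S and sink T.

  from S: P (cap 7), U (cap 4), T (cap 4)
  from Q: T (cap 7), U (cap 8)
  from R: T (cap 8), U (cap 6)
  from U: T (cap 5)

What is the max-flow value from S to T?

8

Augment S→T: bottleneck 4, flow now 4.
Augment S→U→T: bottleneck 4, flow now 8.
No augmenting path remains; maximum flow = 8.
In the residual graph, reachable from S: {S, P}.
Min-cut edges: S→U (4), S→T (4); capacity 4 + 4 = 8.
This cut is saturated, so no flow can exceed 8.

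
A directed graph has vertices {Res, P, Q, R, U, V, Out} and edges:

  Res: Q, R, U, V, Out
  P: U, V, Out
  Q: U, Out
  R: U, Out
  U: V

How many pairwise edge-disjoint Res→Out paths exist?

3

Assign every edge capacity 1; by Menger, the answer equals the max flow.
Path Res→Out (+1); total 1.
Path Res→Q→Out (+1); total 2.
Path Res→R→Out (+1); total 3.
No residual Res→Out path; max flow = 3.
Certifying cut of size 3: {Res→Out, Res→Q, Res→R}.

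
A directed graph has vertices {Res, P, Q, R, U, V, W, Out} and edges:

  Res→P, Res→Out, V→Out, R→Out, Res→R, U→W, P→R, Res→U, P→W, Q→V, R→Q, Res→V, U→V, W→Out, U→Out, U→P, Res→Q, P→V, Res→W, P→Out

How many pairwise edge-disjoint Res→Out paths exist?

Assign every edge capacity 1; by Menger, the answer equals the max flow.
Path Res→Out (+1); total 1.
Path Res→P→Out (+1); total 2.
Path Res→R→Out (+1); total 3.
Path Res→U→Out (+1); total 4.
Path Res→V→Out (+1); total 5.
Path Res→W→Out (+1); total 6.
No residual Res→Out path; max flow = 6.
Certifying cut of size 6: {Res→Out, Res→P, Res→R, Res→U, Res→W, V→Out}.

6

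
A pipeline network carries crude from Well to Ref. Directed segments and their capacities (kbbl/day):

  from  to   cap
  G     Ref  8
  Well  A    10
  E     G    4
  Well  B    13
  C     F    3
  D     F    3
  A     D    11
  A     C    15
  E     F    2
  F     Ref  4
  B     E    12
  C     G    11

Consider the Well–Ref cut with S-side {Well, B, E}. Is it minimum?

No — its capacity is 16, but the minimum cut has capacity 12.

Given cut capacity: 10 + 2 + 4 = 16.
Augment Well→A→C→F→Ref: bottleneck 3, flow now 3.
Augment Well→A→C→G→Ref: bottleneck 7, flow now 10.
Augment Well→B→E→F→Ref: bottleneck 1, flow now 11.
Augment Well→B→E→G→Ref: bottleneck 1, flow now 12.
No augmenting path remains; maximum flow = 12.
In the residual graph, reachable from Well: {Well, A, B, C, D, E, F, G}.
Min-cut edges: F→Ref (4), G→Ref (8); capacity 4 + 8 = 12.
Cut capacity 16 exceeds the max flow 12, so it is not minimum.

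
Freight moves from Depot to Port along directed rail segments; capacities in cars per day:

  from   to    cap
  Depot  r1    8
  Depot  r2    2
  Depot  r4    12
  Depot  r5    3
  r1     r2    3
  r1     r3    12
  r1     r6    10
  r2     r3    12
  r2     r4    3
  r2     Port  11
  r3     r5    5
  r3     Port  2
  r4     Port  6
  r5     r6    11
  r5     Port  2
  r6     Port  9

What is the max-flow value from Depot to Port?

19

Augment Depot→r2→Port: bottleneck 2, flow now 2.
Augment Depot→r4→Port: bottleneck 6, flow now 8.
Augment Depot→r5→Port: bottleneck 2, flow now 10.
Augment Depot→r1→r2→Port: bottleneck 3, flow now 13.
Augment Depot→r1→r3→Port: bottleneck 2, flow now 15.
Augment Depot→r1→r6→Port: bottleneck 3, flow now 18.
Augment Depot→r5→r6→Port: bottleneck 1, flow now 19.
No augmenting path remains; maximum flow = 19.
In the residual graph, reachable from Depot: {Depot, r4}.
Min-cut edges: Depot→r1 (8), Depot→r2 (2), Depot→r5 (3), r4→Port (6); capacity 8 + 2 + 3 + 6 = 19.
This cut is saturated, so no flow can exceed 19.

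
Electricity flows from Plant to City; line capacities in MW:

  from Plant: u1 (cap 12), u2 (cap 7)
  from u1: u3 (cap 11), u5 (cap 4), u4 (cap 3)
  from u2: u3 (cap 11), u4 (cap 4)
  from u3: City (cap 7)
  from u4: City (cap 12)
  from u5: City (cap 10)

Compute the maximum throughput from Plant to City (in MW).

18

Augment Plant→u1→u3→City: bottleneck 7, flow now 7.
Augment Plant→u1→u4→City: bottleneck 3, flow now 10.
Augment Plant→u1→u5→City: bottleneck 2, flow now 12.
Augment Plant→u2→u4→City: bottleneck 4, flow now 16.
Augment Plant→u2→u3→u1→u5→City: bottleneck 2, flow now 18. (uses reverse residual edge)
No augmenting path remains; maximum flow = 18.
In the residual graph, reachable from Plant: {Plant, u1, u2, u3}.
Min-cut edges: u1→u4 (3), u1→u5 (4), u2→u4 (4), u3→City (7); capacity 3 + 4 + 4 + 7 = 18.
This cut is saturated, so no flow can exceed 18.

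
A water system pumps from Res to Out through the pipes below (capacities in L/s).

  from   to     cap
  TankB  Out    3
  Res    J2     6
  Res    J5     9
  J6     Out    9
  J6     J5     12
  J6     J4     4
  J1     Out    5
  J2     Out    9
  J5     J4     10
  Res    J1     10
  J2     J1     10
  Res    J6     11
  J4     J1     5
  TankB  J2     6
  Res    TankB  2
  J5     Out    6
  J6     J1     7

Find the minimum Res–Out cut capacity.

Augment Res→TankB→Out: bottleneck 2, flow now 2.
Augment Res→J6→Out: bottleneck 9, flow now 11.
Augment Res→J5→Out: bottleneck 6, flow now 17.
Augment Res→J2→Out: bottleneck 6, flow now 23.
Augment Res→J1→Out: bottleneck 5, flow now 28.
No augmenting path remains; maximum flow = 28.
By max-flow min-cut, the minimum cut capacity equals the max flow.
In the residual graph, reachable from Res: {Res, J6, J5, J4, J1}.
Min-cut edges: Res→TankB (2), Res→J2 (6), J6→Out (9), J5→Out (6), J1→Out (5); capacity 2 + 6 + 9 + 6 + 5 = 28.

28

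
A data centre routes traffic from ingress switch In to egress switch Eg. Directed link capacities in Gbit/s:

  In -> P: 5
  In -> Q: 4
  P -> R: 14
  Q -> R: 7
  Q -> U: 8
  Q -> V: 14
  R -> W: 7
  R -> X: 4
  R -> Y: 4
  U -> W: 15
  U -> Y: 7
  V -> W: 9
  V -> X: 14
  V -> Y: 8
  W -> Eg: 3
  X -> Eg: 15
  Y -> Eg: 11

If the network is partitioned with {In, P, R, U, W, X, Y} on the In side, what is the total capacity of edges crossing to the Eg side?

Edges leaving {In, P, R, U, W, X, Y}: In→Q (4), W→Eg (3), X→Eg (15), Y→Eg (11).
Cut capacity = 4 + 3 + 15 + 11 = 33.

33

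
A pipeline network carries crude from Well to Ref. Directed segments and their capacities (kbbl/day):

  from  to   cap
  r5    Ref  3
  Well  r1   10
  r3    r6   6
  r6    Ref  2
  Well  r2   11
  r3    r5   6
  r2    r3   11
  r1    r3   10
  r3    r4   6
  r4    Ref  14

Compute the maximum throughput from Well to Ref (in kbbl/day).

11

Augment Well→r1→r3→r4→Ref: bottleneck 6, flow now 6.
Augment Well→r1→r3→r5→Ref: bottleneck 3, flow now 9.
Augment Well→r1→r3→r6→Ref: bottleneck 1, flow now 10.
Augment Well→r2→r3→r6→Ref: bottleneck 1, flow now 11.
No augmenting path remains; maximum flow = 11.
In the residual graph, reachable from Well: {Well, r1, r2, r3, r5, r6}.
Min-cut edges: r3→r4 (6), r5→Ref (3), r6→Ref (2); capacity 6 + 3 + 2 = 11.
This cut is saturated, so no flow can exceed 11.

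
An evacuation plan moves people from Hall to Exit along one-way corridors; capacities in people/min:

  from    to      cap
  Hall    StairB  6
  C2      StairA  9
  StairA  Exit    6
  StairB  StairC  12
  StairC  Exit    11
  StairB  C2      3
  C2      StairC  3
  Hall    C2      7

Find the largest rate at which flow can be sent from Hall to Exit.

13

Augment Hall→C2→StairC→Exit: bottleneck 3, flow now 3.
Augment Hall→C2→StairA→Exit: bottleneck 4, flow now 7.
Augment Hall→StairB→StairC→Exit: bottleneck 6, flow now 13.
No augmenting path remains; maximum flow = 13.
In the residual graph, reachable from Hall: {Hall}.
Min-cut edges: Hall→C2 (7), Hall→StairB (6); capacity 7 + 6 = 13.
This cut is saturated, so no flow can exceed 13.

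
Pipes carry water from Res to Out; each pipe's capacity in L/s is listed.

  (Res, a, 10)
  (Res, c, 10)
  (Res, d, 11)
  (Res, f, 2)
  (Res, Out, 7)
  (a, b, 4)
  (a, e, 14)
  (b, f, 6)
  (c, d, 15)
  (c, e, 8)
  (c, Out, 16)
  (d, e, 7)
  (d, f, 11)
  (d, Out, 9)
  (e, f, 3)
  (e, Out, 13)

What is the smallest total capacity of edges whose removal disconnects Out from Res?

38

Augment Res→Out: bottleneck 7, flow now 7.
Augment Res→c→Out: bottleneck 10, flow now 17.
Augment Res→d→Out: bottleneck 9, flow now 26.
Augment Res→a→e→Out: bottleneck 10, flow now 36.
Augment Res→d→e→Out: bottleneck 2, flow now 38.
No augmenting path remains; maximum flow = 38.
By max-flow min-cut, the minimum cut capacity equals the max flow.
In the residual graph, reachable from Res: {Res, f}.
Min-cut edges: Res→a (10), Res→c (10), Res→d (11), Res→Out (7); capacity 10 + 10 + 11 + 7 = 38.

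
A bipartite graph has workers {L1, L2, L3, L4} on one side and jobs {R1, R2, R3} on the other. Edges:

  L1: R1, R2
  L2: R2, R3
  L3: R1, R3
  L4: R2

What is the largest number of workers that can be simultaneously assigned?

Unit-capacity flow: source→left, listed edges, right→sink; max matching = max flow.
Augmenting path L1→R1 (+1); matched 1.
Augmenting path L2→R2 (+1); matched 2.
Augmenting path L3→R3 (+1); matched 3.
No augmenting path remains; maximum matching = 3.
König certificate: {R1, R2, R3} is a vertex cover of size 3 (every listed pair touches it), so no matching can be larger.

3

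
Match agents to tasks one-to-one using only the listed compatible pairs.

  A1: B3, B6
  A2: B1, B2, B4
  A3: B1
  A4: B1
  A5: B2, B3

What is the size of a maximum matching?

4

Unit-capacity flow: source→left, listed edges, right→sink; max matching = max flow.
Augmenting path A1→B3 (+1); matched 1.
Augmenting path A2→B1 (+1); matched 2.
Augmenting path A5→B2 (+1); matched 3.
Augmenting path A3→B1→A2→B4 (+1); matched 4.
No augmenting path remains; maximum matching = 4.
König certificate: {A1, A2, A5, B1} is a vertex cover of size 4 (every listed pair touches it), so no matching can be larger.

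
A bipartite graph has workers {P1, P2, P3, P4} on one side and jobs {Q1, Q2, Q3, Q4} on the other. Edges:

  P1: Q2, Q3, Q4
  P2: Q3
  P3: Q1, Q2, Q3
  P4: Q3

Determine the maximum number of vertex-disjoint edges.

Unit-capacity flow: source→left, listed edges, right→sink; max matching = max flow.
Augmenting path P1→Q2 (+1); matched 1.
Augmenting path P2→Q3 (+1); matched 2.
Augmenting path P3→Q1 (+1); matched 3.
No augmenting path remains; maximum matching = 3.
König certificate: {P1, P3, Q3} is a vertex cover of size 3 (every listed pair touches it), so no matching can be larger.

3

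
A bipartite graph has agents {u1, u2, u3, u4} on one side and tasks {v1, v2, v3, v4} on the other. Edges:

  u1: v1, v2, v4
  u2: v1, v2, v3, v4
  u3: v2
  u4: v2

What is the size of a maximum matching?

3

Unit-capacity flow: source→left, listed edges, right→sink; max matching = max flow.
Augmenting path u1→v1 (+1); matched 1.
Augmenting path u2→v2 (+1); matched 2.
Augmenting path u3→v2→u2→v3 (+1); matched 3.
No augmenting path remains; maximum matching = 3.
König certificate: {u1, u2, v2} is a vertex cover of size 3 (every listed pair touches it), so no matching can be larger.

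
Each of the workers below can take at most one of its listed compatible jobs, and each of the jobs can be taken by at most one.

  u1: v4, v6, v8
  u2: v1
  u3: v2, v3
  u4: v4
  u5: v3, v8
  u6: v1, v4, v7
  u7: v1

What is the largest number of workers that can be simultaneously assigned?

Unit-capacity flow: source→left, listed edges, right→sink; max matching = max flow.
Augmenting path u1→v4 (+1); matched 1.
Augmenting path u2→v1 (+1); matched 2.
Augmenting path u3→v2 (+1); matched 3.
Augmenting path u5→v3 (+1); matched 4.
Augmenting path u6→v7 (+1); matched 5.
Augmenting path u4→v4→u1→v6 (+1); matched 6.
No augmenting path remains; maximum matching = 6.
König certificate: {u1, u3, u4, u5, u6, v1} is a vertex cover of size 6 (every listed pair touches it), so no matching can be larger.

6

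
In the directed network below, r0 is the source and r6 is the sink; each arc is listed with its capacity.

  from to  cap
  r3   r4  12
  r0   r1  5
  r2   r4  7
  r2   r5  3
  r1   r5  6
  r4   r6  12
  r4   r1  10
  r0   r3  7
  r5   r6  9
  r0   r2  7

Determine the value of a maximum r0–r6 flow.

19

Augment r0→r1→r5→r6: bottleneck 5, flow now 5.
Augment r0→r2→r4→r6: bottleneck 7, flow now 12.
Augment r0→r3→r4→r6: bottleneck 5, flow now 17.
Augment r0→r3→r4→r1→r5→r6: bottleneck 1, flow now 18.
Augment r0→r3→r4→r2→r5→r6: bottleneck 1, flow now 19. (uses reverse residual edge)
No augmenting path remains; maximum flow = 19.
In the residual graph, reachable from r0: {r0}.
Min-cut edges: r0→r1 (5), r0→r2 (7), r0→r3 (7); capacity 5 + 7 + 7 = 19.
This cut is saturated, so no flow can exceed 19.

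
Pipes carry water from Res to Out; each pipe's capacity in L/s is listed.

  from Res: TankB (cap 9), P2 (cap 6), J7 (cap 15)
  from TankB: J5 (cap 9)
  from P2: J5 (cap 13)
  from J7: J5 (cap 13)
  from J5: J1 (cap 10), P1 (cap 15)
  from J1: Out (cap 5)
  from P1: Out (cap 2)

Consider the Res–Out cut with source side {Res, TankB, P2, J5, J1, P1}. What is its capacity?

Edges leaving {Res, TankB, P2, J5, J1, P1}: Res→J7 (15), J1→Out (5), P1→Out (2).
Cut capacity = 15 + 5 + 2 = 22.

22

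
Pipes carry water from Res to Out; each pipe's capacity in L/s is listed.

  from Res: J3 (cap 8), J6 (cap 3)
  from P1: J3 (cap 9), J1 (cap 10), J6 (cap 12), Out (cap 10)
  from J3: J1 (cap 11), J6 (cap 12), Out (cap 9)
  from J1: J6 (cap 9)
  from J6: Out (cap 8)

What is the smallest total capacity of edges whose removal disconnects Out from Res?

11

Augment Res→J3→Out: bottleneck 8, flow now 8.
Augment Res→J6→Out: bottleneck 3, flow now 11.
No augmenting path remains; maximum flow = 11.
By max-flow min-cut, the minimum cut capacity equals the max flow.
In the residual graph, reachable from Res: {Res}.
Min-cut edges: Res→J3 (8), Res→J6 (3); capacity 8 + 3 = 11.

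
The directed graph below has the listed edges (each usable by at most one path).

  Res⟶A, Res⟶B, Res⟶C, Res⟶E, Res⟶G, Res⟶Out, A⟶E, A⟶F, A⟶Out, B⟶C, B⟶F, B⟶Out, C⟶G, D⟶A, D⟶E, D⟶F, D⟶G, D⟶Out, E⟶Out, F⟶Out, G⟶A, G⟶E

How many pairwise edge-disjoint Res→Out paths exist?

5

Assign every edge capacity 1; by Menger, the answer equals the max flow.
Path Res→Out (+1); total 1.
Path Res→A→Out (+1); total 2.
Path Res→B→Out (+1); total 3.
Path Res→E→Out (+1); total 4.
Path Res→G→A→F→Out (+1); total 5.
No residual Res→Out path; max flow = 5.
Certifying cut of size 5: {E→Out, G→A, Res→A, Res→B, Res→Out}.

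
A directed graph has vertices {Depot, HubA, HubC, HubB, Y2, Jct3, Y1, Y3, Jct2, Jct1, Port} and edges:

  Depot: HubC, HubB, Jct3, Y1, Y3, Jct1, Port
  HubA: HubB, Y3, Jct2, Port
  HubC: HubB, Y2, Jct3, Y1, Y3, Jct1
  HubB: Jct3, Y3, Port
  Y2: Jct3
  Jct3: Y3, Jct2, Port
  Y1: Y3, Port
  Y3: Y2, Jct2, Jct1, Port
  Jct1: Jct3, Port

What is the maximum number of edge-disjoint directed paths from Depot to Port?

Assign every edge capacity 1; by Menger, the answer equals the max flow.
Path Depot→Port (+1); total 1.
Path Depot→HubB→Port (+1); total 2.
Path Depot→Jct3→Port (+1); total 3.
Path Depot→Y1→Port (+1); total 4.
Path Depot→Y3→Port (+1); total 5.
Path Depot→Jct1→Port (+1); total 6.
No residual Depot→Port path; max flow = 6.
Certifying cut of size 6: {Depot→Port, HubB→Port, Jct1→Port, Jct3→Port, Y1→Port, Y3→Port}.

6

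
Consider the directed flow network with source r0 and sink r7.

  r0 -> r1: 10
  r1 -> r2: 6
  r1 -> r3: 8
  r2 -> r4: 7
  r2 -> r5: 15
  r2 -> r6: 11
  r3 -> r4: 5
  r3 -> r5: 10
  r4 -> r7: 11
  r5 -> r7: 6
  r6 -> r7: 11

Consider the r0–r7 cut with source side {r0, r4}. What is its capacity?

21

Edges leaving {r0, r4}: r0→r1 (10), r4→r7 (11).
Cut capacity = 10 + 11 = 21.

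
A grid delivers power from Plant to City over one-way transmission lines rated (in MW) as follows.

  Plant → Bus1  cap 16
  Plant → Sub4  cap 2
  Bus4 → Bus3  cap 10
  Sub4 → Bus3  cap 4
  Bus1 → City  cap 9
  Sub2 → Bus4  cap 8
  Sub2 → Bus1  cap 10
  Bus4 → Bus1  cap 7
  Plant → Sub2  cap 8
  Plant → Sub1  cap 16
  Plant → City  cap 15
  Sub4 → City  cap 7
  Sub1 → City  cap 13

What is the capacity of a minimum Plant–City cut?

39

Augment Plant→City: bottleneck 15, flow now 15.
Augment Plant→Sub4→City: bottleneck 2, flow now 17.
Augment Plant→Bus1→City: bottleneck 9, flow now 26.
Augment Plant→Sub1→City: bottleneck 13, flow now 39.
No augmenting path remains; maximum flow = 39.
By max-flow min-cut, the minimum cut capacity equals the max flow.
In the residual graph, reachable from Plant: {Plant, Sub2, Bus4, Bus3, Bus1, Sub1}.
Min-cut edges: Plant→Sub4 (2), Plant→City (15), Bus1→City (9), Sub1→City (13); capacity 2 + 15 + 9 + 13 = 39.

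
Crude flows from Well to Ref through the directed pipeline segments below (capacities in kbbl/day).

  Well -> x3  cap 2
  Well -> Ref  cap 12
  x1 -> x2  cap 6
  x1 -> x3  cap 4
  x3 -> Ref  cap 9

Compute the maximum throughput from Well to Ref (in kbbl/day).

14

Augment Well→Ref: bottleneck 12, flow now 12.
Augment Well→x3→Ref: bottleneck 2, flow now 14.
No augmenting path remains; maximum flow = 14.
In the residual graph, reachable from Well: {Well}.
Min-cut edges: Well→x3 (2), Well→Ref (12); capacity 2 + 12 = 14.
This cut is saturated, so no flow can exceed 14.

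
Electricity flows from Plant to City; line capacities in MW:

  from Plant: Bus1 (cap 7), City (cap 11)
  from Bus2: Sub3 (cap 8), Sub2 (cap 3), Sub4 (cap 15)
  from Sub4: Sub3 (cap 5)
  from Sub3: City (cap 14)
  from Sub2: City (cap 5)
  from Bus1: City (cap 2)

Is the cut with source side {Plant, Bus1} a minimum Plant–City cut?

Given cut capacity: 11 + 2 = 13.
Augment Plant→City: bottleneck 11, flow now 11.
Augment Plant→Bus1→City: bottleneck 2, flow now 13.
No augmenting path remains; maximum flow = 13.
Cut capacity 13 equals the max flow, so it is a minimum cut.

Yes — it is a minimum cut (capacity 13).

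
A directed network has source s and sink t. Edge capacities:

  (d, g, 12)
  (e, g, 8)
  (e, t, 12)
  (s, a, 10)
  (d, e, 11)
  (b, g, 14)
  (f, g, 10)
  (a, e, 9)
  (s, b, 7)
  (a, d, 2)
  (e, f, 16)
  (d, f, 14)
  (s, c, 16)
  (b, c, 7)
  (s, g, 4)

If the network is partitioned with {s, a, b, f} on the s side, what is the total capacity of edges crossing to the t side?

Edges leaving {s, a, b, f}: s→c (16), s→g (4), a→d (2), a→e (9), b→c (7), b→g (14), f→g (10).
Cut capacity = 16 + 4 + 2 + 9 + 7 + 14 + 10 = 62.

62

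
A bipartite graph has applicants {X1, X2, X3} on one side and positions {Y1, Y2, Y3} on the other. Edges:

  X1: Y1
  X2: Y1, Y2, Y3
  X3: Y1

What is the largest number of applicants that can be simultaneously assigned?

2

Unit-capacity flow: source→left, listed edges, right→sink; max matching = max flow.
Augmenting path X1→Y1 (+1); matched 1.
Augmenting path X2→Y2 (+1); matched 2.
No augmenting path remains; maximum matching = 2.
König certificate: {X2, Y1} is a vertex cover of size 2 (every listed pair touches it), so no matching can be larger.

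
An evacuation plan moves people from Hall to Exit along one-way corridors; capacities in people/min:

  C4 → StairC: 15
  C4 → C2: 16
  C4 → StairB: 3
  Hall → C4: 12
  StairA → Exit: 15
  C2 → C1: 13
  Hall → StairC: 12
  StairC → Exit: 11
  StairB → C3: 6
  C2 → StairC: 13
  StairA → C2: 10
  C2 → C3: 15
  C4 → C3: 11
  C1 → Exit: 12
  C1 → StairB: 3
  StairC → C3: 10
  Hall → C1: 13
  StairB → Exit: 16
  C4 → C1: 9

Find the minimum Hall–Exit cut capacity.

29

Augment Hall→C1→Exit: bottleneck 12, flow now 12.
Augment Hall→StairC→Exit: bottleneck 11, flow now 23.
Augment Hall→C4→StairB→Exit: bottleneck 3, flow now 26.
Augment Hall→C1→StairB→Exit: bottleneck 1, flow now 27.
Augment Hall→C4→C1→StairB→Exit: bottleneck 2, flow now 29.
No augmenting path remains; maximum flow = 29.
By max-flow min-cut, the minimum cut capacity equals the max flow.
In the residual graph, reachable from Hall: {Hall, C4, C2, C1, StairC, C3}.
Min-cut edges: C4→StairB (3), C1→StairB (3), C1→Exit (12), StairC→Exit (11); capacity 3 + 3 + 12 + 11 = 29.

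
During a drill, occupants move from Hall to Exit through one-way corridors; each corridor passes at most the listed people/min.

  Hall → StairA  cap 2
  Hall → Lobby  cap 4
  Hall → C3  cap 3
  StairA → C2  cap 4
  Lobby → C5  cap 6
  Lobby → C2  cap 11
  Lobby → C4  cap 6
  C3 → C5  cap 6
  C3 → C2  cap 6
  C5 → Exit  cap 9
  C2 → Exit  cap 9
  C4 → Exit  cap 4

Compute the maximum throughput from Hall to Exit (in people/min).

Augment Hall→StairA→C2→Exit: bottleneck 2, flow now 2.
Augment Hall→Lobby→C5→Exit: bottleneck 4, flow now 6.
Augment Hall→C3→C5→Exit: bottleneck 3, flow now 9.
No augmenting path remains; maximum flow = 9.
In the residual graph, reachable from Hall: {Hall}.
Min-cut edges: Hall→StairA (2), Hall→Lobby (4), Hall→C3 (3); capacity 2 + 4 + 3 = 9.
This cut is saturated, so no flow can exceed 9.

9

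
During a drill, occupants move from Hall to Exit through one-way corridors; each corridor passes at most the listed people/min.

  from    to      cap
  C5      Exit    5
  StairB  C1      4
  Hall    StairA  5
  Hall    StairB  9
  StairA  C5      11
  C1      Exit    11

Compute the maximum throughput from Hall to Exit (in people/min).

Augment Hall→StairA→C5→Exit: bottleneck 5, flow now 5.
Augment Hall→StairB→C1→Exit: bottleneck 4, flow now 9.
No augmenting path remains; maximum flow = 9.
In the residual graph, reachable from Hall: {Hall, StairB}.
Min-cut edges: Hall→StairA (5), StairB→C1 (4); capacity 5 + 4 = 9.
This cut is saturated, so no flow can exceed 9.

9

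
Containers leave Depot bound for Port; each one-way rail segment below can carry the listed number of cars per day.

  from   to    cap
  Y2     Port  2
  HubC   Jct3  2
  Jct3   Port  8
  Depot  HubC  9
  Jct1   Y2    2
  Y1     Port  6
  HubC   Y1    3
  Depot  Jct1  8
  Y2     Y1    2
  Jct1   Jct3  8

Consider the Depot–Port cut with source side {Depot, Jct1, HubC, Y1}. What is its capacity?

Edges leaving {Depot, Jct1, HubC, Y1}: Jct1→Y2 (2), Jct1→Jct3 (8), HubC→Jct3 (2), Y1→Port (6).
Cut capacity = 2 + 8 + 2 + 6 = 18.

18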